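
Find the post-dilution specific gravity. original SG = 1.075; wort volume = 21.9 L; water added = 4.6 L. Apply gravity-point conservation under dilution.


SG_new = 1 + (SG_old − 1)·V_old/(V_old + V_water)
pts = (1.075 − 1)·1000·21.9/(21.9 + 4.6) = 61.9811
SG_new = 1 + 61.9811/1000

1.0620


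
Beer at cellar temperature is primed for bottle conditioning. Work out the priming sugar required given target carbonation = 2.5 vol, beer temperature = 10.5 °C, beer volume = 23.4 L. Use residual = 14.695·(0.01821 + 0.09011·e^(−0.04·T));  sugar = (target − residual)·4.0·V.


residual = 14.695·(0.01821 + 0.09011·e^(−0.04·10.5)) = 1.1376
sugar = (2.5 − 1.1376)·4.0·23.4

127.5173 g


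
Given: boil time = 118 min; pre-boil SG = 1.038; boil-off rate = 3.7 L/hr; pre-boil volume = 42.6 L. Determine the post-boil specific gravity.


V_post = V_pre − rate·(t/60);  SG_post = 1 + (SG_pre−1)·V_pre/V_post
V_post = 42.6 − 3.7·(118/60) = 35.3233
SG_post = 1 + (1.038 − 1)·42.6/35.3233

1.0458


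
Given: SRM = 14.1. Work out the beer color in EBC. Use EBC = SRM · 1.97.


EBC = 14.1 · 1.97

27.7770 EBC


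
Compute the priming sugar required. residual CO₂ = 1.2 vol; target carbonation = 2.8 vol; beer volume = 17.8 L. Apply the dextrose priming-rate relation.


sugar = (target − residual)·4.0·V
sugar = (2.8 − 1.2)·4.0·17.8

113.9200 g


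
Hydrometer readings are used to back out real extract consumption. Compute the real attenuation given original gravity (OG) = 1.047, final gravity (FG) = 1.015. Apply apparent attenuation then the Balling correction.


AA = (OG−FG)/(OG−1)·100;  RA = AA·0.8192
AA = (1.047 − 1.015)/(1.047 − 1)·100 = 68.0851
RA = 68.0851·0.8192

55.7753 %


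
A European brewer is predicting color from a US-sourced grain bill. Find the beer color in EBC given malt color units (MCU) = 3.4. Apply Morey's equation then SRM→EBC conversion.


SRM = 1.4922·MCU^0.6859;  EBC = SRM·1.97
SRM = 1.4922·3.4^0.6859 = 3.4544
EBC = 3.4544·1.97

6.8051 EBC


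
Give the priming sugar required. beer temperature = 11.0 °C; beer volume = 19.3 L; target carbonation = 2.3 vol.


residual = 14.695·(0.01821 + 0.09011·e^(−0.04·T));  sugar = (target − residual)·4.0·V
residual = 14.695·(0.01821 + 0.09011·e^(−0.04·11.0)) = 1.1204
sugar = (2.3 − 1.1204)·4.0·19.3

91.0646 g


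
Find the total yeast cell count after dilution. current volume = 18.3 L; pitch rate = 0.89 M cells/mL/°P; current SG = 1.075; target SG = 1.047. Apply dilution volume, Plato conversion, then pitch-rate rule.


V_w = V·((SG_c−1)/(SG_t−1)−1);  °P = 259 − 259/SG_t;  cells = rate·(V+V_w)·°P
V_w = 18.3·((1.075−1)/(1.047−1)−1) = 10.9021
V_final = 18.3 + 10.9021 = 29.2021
°P = 259 − 259/1.047 = 11.6266
cells = 0.89·29.2021·11.6266

302.1729 billion cells


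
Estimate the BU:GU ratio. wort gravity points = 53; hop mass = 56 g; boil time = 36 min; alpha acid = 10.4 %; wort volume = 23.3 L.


U = 1.65·0.000125^(GP/1000)·(1−e^(−0.04t))/4.15;  IBU = (α/100)·m·U·1000/V;  BU:GU = IBU/GP
U = 1.65·0.000125^(53/1000)·(1−e^(−0.04·36))/4.15 = 0.1884
IBU = (10.4/100)·56·0.1884·1000/23.3 = 47.0981
BU:GU = 47.0981/53

0.8886


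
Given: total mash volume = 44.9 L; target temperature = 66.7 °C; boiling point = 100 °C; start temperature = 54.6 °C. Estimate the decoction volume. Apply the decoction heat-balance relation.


V_dec = V_total·(T_target − T_start)/(T_boil − T_start)
V_dec = 44.9·(66.7 − 54.6)/(100 − 54.6)

11.9667 L


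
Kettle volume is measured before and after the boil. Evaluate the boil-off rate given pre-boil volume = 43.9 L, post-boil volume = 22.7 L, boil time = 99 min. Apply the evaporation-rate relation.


rate = (V_pre − V_post) / (t_min/60)
rate = (43.9 − 22.7) / (99/60)

12.8485 L/hr


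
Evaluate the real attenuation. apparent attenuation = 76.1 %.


RA = AA · 0.8192
RA = 76.1 · 0.8192

62.3411 %


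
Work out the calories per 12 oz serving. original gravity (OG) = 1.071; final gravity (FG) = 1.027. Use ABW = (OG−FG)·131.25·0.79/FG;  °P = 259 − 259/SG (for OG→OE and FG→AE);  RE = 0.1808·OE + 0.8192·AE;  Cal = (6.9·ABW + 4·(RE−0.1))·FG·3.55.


ABW = (1.071 − 1.027)·131.25·0.79/1.027 = 4.4423
OE = 259 − 259/1.071 = 17.1699 °P
AE = 259 − 259/1.027 = 6.8092 °P
RE = 0.1808·17.1699 + 0.8192·6.8092 = 8.6824 °P
Cal = (6.9·4.4423 + 4·(8.6824−0.1))·1.027·3.55

236.9126 kcal


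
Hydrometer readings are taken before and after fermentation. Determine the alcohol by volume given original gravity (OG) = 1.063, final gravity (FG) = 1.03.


ABV = (OG − FG) · 131.25
ABV = (1.063 − 1.03) · 131.25

4.3312 % ABV


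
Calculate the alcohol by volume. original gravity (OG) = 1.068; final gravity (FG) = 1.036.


ABV = (OG − FG) · 131.25
ABV = (1.068 − 1.036) · 131.25

4.2000 % ABV


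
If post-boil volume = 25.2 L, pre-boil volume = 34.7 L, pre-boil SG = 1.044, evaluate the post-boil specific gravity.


SG_post = 1 + (SG_pre − 1)·V_pre/V_post
pts_pre = (1.044 − 1)·1000 = 44.0000
pts_post = 44.0000·34.7/25.2 = 60.5873
SG_post = 1 + 60.5873/1000

1.0606


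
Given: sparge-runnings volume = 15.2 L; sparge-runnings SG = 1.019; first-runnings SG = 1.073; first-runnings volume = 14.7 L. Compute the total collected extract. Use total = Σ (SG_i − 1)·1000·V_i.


first = (1.073 − 1)·1000·14.7 = 1073.1000
sparge = (1.019 − 1)·1000·15.2 = 288.8000
total = 1073.1000 + 288.8000

1361.9000 gravity·L


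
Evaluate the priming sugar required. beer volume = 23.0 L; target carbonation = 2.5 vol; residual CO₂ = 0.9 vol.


sugar = (target − residual)·4.0·V
sugar = (2.5 − 0.9)·4.0·23.0

147.2000 g


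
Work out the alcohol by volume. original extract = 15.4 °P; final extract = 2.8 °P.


SG = 259/(259 − P);  ABV = (OG − FG)·131.25
OG = 259/(259 − 15.4) = 1.0632
FG = 259/(259 − 2.8) = 1.0109
ABV = (1.0632 − 1.0109)·131.25

6.8630 % ABV


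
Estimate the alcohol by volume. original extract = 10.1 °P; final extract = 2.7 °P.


SG = 259/(259 − P);  ABV = (OG − FG)·131.25
OG = 259/(259 − 10.1) = 1.0406
FG = 259/(259 − 2.7) = 1.0105
ABV = (1.0406 − 1.0105)·131.25

3.9433 % ABV


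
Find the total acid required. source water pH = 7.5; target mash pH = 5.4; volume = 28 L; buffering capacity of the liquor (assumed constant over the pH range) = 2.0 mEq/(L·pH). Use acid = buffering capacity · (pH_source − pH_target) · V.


acid = 2.0 · (7.5 − 5.4) · 28

117.6000 mEq


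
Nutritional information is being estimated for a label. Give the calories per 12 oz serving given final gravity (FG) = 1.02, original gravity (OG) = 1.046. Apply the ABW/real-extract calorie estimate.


ABW = (OG−FG)·131.25·0.79/FG;  °P = 259 − 259/SG (for OG→OE and FG→AE);  RE = 0.1808·OE + 0.8192·AE;  Cal = (6.9·ABW + 4·(RE−0.1))·FG·3.55
ABW = (1.046 − 1.02)·131.25·0.79/1.02 = 2.6430
OE = 259 − 259/1.046 = 11.3901 °P
AE = 259 − 259/1.02 = 5.0784 °P
RE = 0.1808·11.3901 + 0.8192·5.0784 = 6.2196 °P
Cal = (6.9·2.6430 + 4·(6.2196−0.1))·1.02·3.55

154.6714 kcal


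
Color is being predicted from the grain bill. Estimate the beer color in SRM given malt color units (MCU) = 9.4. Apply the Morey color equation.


SRM = 1.4922 · MCU^0.6859
SRM = 1.4922 · 9.4^0.6859

6.9390 SRM


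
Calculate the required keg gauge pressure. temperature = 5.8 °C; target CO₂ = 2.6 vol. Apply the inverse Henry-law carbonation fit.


psi = vols/(0.01821 + 0.09011·e^(−0.04·T)) − 14.695
psi = 2.6/(0.01821 + 0.09011·e^(−0.04·5.8)) − 14.695

14.3027 psi


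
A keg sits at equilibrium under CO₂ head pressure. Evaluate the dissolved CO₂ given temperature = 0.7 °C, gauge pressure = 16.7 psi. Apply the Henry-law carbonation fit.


vols = (P + 14.695)·(0.01821 + 0.09011·e^(−0.04·T))
vols = (16.7 + 14.695)·(0.01821 + 0.09011·e^(−0.04·0.7))

3.3226 volumes


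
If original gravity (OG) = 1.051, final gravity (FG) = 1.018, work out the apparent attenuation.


AA = (OG − FG)/(OG − 1) · 100
AA = (1.051 − 1.018)/(1.051 − 1) · 100

64.7059 %


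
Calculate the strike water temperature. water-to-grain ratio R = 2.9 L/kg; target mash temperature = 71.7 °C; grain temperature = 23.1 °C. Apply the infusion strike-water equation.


T_strike = (0.41/R)·(T_mash − T_grain) + T_mash
T_strike = (0.41/2.9)·(71.7 − 23.1) + 71.7

78.5710 °C


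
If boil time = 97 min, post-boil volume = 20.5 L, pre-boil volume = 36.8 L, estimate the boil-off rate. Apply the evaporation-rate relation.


rate = (V_pre − V_post) / (t_min/60)
rate = (36.8 − 20.5) / (97/60)

10.0825 L/hr


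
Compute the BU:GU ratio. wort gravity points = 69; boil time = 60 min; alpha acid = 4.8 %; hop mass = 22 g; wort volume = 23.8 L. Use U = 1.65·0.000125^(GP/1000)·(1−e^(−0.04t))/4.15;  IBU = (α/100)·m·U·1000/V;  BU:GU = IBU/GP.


U = 1.65·0.000125^(69/1000)·(1−e^(−0.04·60))/4.15 = 0.1945
IBU = (4.8/100)·22·0.1945·1000/23.8 = 8.6280
BU:GU = 8.6280/69

0.1250


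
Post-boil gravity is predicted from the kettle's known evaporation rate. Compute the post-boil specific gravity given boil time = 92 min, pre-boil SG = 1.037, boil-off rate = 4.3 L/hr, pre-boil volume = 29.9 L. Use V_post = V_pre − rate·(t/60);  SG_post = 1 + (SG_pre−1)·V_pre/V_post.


V_post = 29.9 − 4.3·(92/60) = 23.3067
SG_post = 1 + (1.037 − 1)·29.9/23.3067

1.0475


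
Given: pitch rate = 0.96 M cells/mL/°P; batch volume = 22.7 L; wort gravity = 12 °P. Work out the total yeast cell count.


cells (billions) = rate · V_L · °P
cells = 0.96 · 22.7 · 12

261.5040 billion cells


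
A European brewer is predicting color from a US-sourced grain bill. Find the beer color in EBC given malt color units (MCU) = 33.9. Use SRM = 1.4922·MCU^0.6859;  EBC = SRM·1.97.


SRM = 1.4922·33.9^0.6859 = 16.7260
EBC = 16.7260·1.97

32.9501 EBC


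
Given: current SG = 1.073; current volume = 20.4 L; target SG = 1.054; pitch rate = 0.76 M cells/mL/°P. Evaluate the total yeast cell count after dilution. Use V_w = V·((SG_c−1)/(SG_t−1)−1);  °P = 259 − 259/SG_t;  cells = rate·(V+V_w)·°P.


V_w = 20.4·((1.073−1)/(1.054−1)−1) = 7.1778
V_final = 20.4 + 7.1778 = 27.5778
°P = 259 − 259/1.054 = 13.2694
cells = 0.76·27.5778·13.2694

278.1159 billion cells


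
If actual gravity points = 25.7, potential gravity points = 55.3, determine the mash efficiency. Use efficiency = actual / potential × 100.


efficiency = 25.7 / 55.3 × 100

46.4738 %


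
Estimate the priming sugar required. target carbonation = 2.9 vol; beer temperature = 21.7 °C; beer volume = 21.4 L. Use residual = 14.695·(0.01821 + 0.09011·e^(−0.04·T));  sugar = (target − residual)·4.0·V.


residual = 14.695·(0.01821 + 0.09011·e^(−0.04·21.7)) = 0.8235
sugar = (2.9 − 0.8235)·4.0·21.4

177.7511 g


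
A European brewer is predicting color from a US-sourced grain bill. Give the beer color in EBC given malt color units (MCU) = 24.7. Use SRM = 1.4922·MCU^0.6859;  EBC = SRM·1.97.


SRM = 1.4922·24.7^0.6859 = 13.4610
EBC = 13.4610·1.97

26.5182 EBC


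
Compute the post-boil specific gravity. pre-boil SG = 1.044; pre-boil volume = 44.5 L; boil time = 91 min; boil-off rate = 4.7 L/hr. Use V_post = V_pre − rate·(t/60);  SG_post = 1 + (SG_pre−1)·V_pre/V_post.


V_post = 44.5 − 4.7·(91/60) = 37.3717
SG_post = 1 + (1.044 − 1)·44.5/37.3717

1.0524


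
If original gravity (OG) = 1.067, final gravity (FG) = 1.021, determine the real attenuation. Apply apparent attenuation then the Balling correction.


AA = (OG−FG)/(OG−1)·100;  RA = AA·0.8192
AA = (1.067 − 1.021)/(1.067 − 1)·100 = 68.6567
RA = 68.6567·0.8192

56.2436 %


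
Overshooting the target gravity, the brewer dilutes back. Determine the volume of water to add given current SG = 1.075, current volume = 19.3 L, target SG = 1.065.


V_water = V·((SG_curr − 1)/(SG_target − 1) − 1)
V_water = 19.3·((1.075 − 1)/(1.065 − 1) − 1)

2.9692 L


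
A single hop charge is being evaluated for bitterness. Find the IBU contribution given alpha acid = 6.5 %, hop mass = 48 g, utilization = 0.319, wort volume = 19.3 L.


IBU = (α/100)·mass·U·1000 / V
IBU = (6.5/100)·48·0.319·1000 / 19.3

51.5689 IBU


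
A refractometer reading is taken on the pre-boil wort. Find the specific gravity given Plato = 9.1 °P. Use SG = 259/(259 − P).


SG = 259/(259 − 9.1)

1.0364


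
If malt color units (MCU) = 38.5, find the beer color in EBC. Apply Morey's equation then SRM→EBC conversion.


SRM = 1.4922·MCU^0.6859;  EBC = SRM·1.97
SRM = 1.4922·38.5^0.6859 = 18.2513
EBC = 18.2513·1.97

35.9551 EBC


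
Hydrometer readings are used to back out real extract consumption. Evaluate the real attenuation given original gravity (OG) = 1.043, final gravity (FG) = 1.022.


AA = (OG−FG)/(OG−1)·100;  RA = AA·0.8192
AA = (1.043 − 1.022)/(1.043 − 1)·100 = 48.8372
RA = 48.8372·0.8192

40.0074 %


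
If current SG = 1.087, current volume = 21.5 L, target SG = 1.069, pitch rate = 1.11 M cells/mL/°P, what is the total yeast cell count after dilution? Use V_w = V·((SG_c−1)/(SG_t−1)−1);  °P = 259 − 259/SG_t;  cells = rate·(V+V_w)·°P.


V_w = 21.5·((1.087−1)/(1.069−1)−1) = 5.6087
V_final = 21.5 + 5.6087 = 27.1087
°P = 259 − 259/1.069 = 16.7175
cells = 1.11·27.1087·16.7175

503.0403 billion cells


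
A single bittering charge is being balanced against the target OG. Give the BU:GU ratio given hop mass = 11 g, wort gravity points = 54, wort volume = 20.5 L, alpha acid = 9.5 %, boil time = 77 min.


U = 1.65·0.000125^(GP/1000)·(1−e^(−0.04t))/4.15;  IBU = (α/100)·m·U·1000/V;  BU:GU = IBU/GP
U = 1.65·0.000125^(54/1000)·(1−e^(−0.04·77))/4.15 = 0.2335
IBU = (9.5/100)·11·0.2335·1000/20.5 = 11.9014
BU:GU = 11.9014/54

0.2204


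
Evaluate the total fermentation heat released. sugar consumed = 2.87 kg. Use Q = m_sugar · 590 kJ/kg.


Q = 2.87 · 590

1693.3000 kJ


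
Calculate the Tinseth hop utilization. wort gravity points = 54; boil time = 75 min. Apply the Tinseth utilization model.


U = 1.65·0.000125^(GP/1000) · (1 − e^(−0.04·t))/4.15
bigness = 1.65·0.000125^(54/1000) = 1.0156
boil_factor = (1 − e^(−0.04·75))/4.15 = 0.2290
U = 1.0156 · 0.2290

0.2325


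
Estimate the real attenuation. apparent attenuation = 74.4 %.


RA = AA · 0.8192
RA = 74.4 · 0.8192

60.9485 %


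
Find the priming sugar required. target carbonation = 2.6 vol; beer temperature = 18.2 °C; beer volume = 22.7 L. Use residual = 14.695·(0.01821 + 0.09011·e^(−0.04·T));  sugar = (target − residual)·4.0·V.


residual = 14.695·(0.01821 + 0.09011·e^(−0.04·18.2)) = 0.9070
sugar = (2.6 − 0.9070)·4.0·22.7

153.7243 g


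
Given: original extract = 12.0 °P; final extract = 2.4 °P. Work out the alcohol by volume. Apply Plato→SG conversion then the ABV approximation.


SG = 259/(259 − P);  ABV = (OG − FG)·131.25
OG = 259/(259 − 12.0) = 1.0486
FG = 259/(259 − 2.4) = 1.0094
ABV = (1.0486 − 1.0094)·131.25

5.1489 % ABV


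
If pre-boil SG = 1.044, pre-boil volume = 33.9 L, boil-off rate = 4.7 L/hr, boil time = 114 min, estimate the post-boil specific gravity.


V_post = V_pre − rate·(t/60);  SG_post = 1 + (SG_pre−1)·V_pre/V_post
V_post = 33.9 − 4.7·(114/60) = 24.9700
SG_post = 1 + (1.044 − 1)·33.9/24.9700

1.0597


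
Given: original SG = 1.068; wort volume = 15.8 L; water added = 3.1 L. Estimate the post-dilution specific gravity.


SG_new = 1 + (SG_old − 1)·V_old/(V_old + V_water)
pts = (1.068 − 1)·1000·15.8/(15.8 + 3.1) = 56.8466
SG_new = 1 + 56.8466/1000

1.0568


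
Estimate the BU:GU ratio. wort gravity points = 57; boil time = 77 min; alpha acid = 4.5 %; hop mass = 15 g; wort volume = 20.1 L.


U = 1.65·0.000125^(GP/1000)·(1−e^(−0.04t))/4.15;  IBU = (α/100)·m·U·1000/V;  BU:GU = IBU/GP
U = 1.65·0.000125^(57/1000)·(1−e^(−0.04·77))/4.15 = 0.2273
IBU = (4.5/100)·15·0.2273·1000/20.1 = 7.6319
BU:GU = 7.6319/57

0.1339


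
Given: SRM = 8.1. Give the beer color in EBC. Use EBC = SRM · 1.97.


EBC = 8.1 · 1.97

15.9570 EBC


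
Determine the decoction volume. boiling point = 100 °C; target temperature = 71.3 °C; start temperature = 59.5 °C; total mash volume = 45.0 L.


V_dec = V_total·(T_target − T_start)/(T_boil − T_start)
V_dec = 45.0·(71.3 − 59.5)/(100 − 59.5)

13.1111 L


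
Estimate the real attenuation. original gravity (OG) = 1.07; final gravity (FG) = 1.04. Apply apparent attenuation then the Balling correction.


AA = (OG−FG)/(OG−1)·100;  RA = AA·0.8192
AA = (1.07 − 1.04)/(1.07 − 1)·100 = 42.8571
RA = 42.8571·0.8192

35.1086 %


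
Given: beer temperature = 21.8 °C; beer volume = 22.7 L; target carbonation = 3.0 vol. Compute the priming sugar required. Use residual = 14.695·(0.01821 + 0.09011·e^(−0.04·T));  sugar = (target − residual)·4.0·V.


residual = 14.695·(0.01821 + 0.09011·e^(−0.04·21.8)) = 0.8212
sugar = (3.0 − 0.8212)·4.0·22.7

197.8306 g


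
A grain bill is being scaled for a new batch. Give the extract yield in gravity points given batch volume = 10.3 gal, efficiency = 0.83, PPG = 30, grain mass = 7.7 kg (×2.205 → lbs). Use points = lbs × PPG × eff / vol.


lbs = 7.7 × 2.205 = 16.9785
points = 16.9785 × 30 × 0.83 / 10.3

41.0451 points


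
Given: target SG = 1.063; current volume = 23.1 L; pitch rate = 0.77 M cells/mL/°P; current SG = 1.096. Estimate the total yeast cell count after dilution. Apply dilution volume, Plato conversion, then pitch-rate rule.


V_w = V·((SG_c−1)/(SG_t−1)−1);  °P = 259 − 259/SG_t;  cells = rate·(V+V_w)·°P
V_w = 23.1·((1.096−1)/(1.063−1)−1) = 12.1000
V_final = 23.1 + 12.1000 = 35.2000
°P = 259 − 259/1.063 = 15.3500
cells = 0.77·35.2000·15.3500

416.0451 billion cells


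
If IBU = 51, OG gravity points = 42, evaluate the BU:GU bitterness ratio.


BU:GU = IBU / OG_points
BU:GU = 51 / 42

1.2143


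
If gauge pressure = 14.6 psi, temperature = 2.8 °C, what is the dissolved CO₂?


vols = (P + 14.695)·(0.01821 + 0.09011·e^(−0.04·T))
vols = (14.6 + 14.695)·(0.01821 + 0.09011·e^(−0.04·2.8))

2.8935 volumes


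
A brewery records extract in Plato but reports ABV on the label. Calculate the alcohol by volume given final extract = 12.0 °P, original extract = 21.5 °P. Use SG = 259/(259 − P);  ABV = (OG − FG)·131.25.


OG = 259/(259 − 21.5) = 1.0905
FG = 259/(259 − 12.0) = 1.0486
ABV = (1.0905 − 1.0486)·131.25

5.5051 % ABV


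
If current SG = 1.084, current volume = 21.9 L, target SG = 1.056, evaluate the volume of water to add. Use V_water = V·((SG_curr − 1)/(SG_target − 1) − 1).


V_water = 21.9·((1.084 − 1)/(1.056 − 1) − 1)

10.9500 L


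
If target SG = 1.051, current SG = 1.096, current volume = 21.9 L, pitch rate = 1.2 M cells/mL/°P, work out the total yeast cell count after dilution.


V_w = V·((SG_c−1)/(SG_t−1)−1);  °P = 259 − 259/SG_t;  cells = rate·(V+V_w)·°P
V_w = 21.9·((1.096−1)/(1.051−1)−1) = 19.3235
V_final = 21.9 + 19.3235 = 41.2235
°P = 259 − 259/1.051 = 12.5680
cells = 1.2·41.2235·12.5680

621.7183 billion cells


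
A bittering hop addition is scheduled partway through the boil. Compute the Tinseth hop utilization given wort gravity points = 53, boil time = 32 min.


U = 1.65·0.000125^(GP/1000) · (1 − e^(−0.04·t))/4.15
bigness = 1.65·0.000125^(53/1000) = 1.0248
boil_factor = (1 − e^(−0.04·32))/4.15 = 0.1740
U = 1.0248 · 0.1740

0.1783


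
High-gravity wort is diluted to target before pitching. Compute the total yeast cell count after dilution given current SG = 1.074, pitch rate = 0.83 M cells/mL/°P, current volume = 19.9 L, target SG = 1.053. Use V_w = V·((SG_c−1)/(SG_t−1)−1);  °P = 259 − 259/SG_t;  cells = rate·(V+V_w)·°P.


V_w = 19.9·((1.074−1)/(1.053−1)−1) = 7.8849
V_final = 19.9 + 7.8849 = 27.7849
°P = 259 − 259/1.053 = 13.0361
cells = 0.83·27.7849·13.0361

300.6314 billion cells


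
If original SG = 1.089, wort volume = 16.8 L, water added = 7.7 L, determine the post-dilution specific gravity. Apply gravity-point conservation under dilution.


SG_new = 1 + (SG_old − 1)·V_old/(V_old + V_water)
pts = (1.089 − 1)·1000·16.8/(16.8 + 7.7) = 61.0286
SG_new = 1 + 61.0286/1000

1.0610


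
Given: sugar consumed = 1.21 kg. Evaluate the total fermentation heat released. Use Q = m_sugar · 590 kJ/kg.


Q = 1.21 · 590

713.9000 kJ


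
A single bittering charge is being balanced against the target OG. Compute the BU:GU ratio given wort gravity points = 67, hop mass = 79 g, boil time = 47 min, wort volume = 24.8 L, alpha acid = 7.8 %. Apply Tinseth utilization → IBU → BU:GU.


U = 1.65·0.000125^(GP/1000)·(1−e^(−0.04t))/4.15;  IBU = (α/100)·m·U·1000/V;  BU:GU = IBU/GP
U = 1.65·0.000125^(67/1000)·(1−e^(−0.04·47))/4.15 = 0.1845
IBU = (7.8/100)·79·0.1845·1000/24.8 = 45.8450
BU:GU = 45.8450/67

0.6843


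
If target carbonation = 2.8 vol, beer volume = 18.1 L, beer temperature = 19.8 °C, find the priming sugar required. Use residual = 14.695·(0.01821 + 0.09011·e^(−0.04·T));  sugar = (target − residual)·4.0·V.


residual = 14.695·(0.01821 + 0.09011·e^(−0.04·19.8)) = 0.8674
sugar = (2.8 − 0.8674)·4.0·18.1

139.9230 g


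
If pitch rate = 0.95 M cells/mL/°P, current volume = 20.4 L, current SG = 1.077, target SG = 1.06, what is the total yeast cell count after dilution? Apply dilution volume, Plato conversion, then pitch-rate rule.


V_w = V·((SG_c−1)/(SG_t−1)−1);  °P = 259 − 259/SG_t;  cells = rate·(V+V_w)·°P
V_w = 20.4·((1.077−1)/(1.06−1)−1) = 5.7800
V_final = 20.4 + 5.7800 = 26.1800
°P = 259 − 259/1.06 = 14.6604
cells = 0.95·26.1800·14.6604

364.6182 billion cells


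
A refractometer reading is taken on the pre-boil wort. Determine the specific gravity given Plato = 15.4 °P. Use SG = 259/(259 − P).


SG = 259/(259 − 15.4)

1.0632


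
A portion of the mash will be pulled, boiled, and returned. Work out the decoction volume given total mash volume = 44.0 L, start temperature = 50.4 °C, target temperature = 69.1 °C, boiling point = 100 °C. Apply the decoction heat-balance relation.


V_dec = V_total·(T_target − T_start)/(T_boil − T_start)
V_dec = 44.0·(69.1 − 50.4)/(100 − 50.4)

16.5887 L


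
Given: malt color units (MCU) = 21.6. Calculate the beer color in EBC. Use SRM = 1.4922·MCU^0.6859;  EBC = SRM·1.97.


SRM = 1.4922·21.6^0.6859 = 12.2780
EBC = 12.2780·1.97

24.1877 EBC


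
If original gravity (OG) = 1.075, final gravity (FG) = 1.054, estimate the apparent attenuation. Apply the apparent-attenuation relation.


AA = (OG − FG)/(OG − 1) · 100
AA = (1.075 − 1.054)/(1.075 − 1) · 100

28.0000 %


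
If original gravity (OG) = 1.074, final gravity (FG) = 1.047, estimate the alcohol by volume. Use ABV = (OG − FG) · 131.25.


ABV = (1.074 − 1.047) · 131.25

3.5438 % ABV


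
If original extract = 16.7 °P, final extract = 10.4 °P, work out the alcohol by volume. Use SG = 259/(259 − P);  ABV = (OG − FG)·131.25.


OG = 259/(259 − 16.7) = 1.0689
FG = 259/(259 − 10.4) = 1.0418
ABV = (1.0689 − 1.0418)·131.25

3.5554 % ABV


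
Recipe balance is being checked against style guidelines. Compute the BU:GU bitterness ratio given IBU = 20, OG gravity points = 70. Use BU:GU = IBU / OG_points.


BU:GU = 20 / 70

0.2857


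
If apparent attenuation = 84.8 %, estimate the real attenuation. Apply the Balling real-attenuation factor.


RA = AA · 0.8192
RA = 84.8 · 0.8192

69.4682 %


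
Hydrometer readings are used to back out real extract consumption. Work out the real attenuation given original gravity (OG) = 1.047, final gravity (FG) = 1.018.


AA = (OG−FG)/(OG−1)·100;  RA = AA·0.8192
AA = (1.047 − 1.018)/(1.047 − 1)·100 = 61.7021
RA = 61.7021·0.8192

50.5464 %


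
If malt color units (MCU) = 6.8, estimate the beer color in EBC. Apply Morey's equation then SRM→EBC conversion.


SRM = 1.4922·MCU^0.6859;  EBC = SRM·1.97
SRM = 1.4922·6.8^0.6859 = 5.5571
EBC = 5.5571·1.97

10.9474 EBC


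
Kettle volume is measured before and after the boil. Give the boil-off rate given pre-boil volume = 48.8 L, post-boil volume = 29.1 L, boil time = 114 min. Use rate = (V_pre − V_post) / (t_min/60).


rate = (48.8 − 29.1) / (114/60)

10.3684 L/hr


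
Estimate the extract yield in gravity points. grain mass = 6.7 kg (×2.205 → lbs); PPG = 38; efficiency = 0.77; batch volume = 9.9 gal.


points = lbs × PPG × eff / vol
lbs = 6.7 × 2.205 = 14.7735
points = 14.7735 × 38 × 0.77 / 9.9

43.6639 points


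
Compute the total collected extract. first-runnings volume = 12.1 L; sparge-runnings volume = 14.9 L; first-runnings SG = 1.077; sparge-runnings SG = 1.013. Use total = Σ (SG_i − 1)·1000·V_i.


first = (1.077 − 1)·1000·12.1 = 931.7000
sparge = (1.013 − 1)·1000·14.9 = 193.7000
total = 931.7000 + 193.7000

1125.4000 gravity·L


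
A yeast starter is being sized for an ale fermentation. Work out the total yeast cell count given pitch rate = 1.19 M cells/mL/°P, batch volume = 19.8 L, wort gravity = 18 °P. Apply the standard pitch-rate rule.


cells (billions) = rate · V_L · °P
cells = 1.19 · 19.8 · 18

424.1160 billion cells


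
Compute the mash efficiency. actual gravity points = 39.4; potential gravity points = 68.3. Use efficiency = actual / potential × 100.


efficiency = 39.4 / 68.3 × 100

57.6867 %


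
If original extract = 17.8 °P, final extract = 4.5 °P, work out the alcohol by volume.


SG = 259/(259 − P);  ABV = (OG − FG)·131.25
OG = 259/(259 − 17.8) = 1.0738
FG = 259/(259 − 4.5) = 1.0177
ABV = (1.0738 − 1.0177)·131.25

7.3652 % ABV


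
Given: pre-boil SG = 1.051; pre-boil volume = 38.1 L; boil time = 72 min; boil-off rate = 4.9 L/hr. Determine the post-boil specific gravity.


V_post = V_pre − rate·(t/60);  SG_post = 1 + (SG_pre−1)·V_pre/V_post
V_post = 38.1 − 4.9·(72/60) = 32.2200
SG_post = 1 + (1.051 − 1)·38.1/32.2200

1.0603


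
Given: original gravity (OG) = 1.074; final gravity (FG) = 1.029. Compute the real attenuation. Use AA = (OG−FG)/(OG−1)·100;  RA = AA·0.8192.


AA = (1.074 − 1.029)/(1.074 − 1)·100 = 60.8108
RA = 60.8108·0.8192

49.8162 %


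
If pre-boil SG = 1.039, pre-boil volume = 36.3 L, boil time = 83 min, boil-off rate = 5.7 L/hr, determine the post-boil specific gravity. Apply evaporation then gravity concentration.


V_post = V_pre − rate·(t/60);  SG_post = 1 + (SG_pre−1)·V_pre/V_post
V_post = 36.3 − 5.7·(83/60) = 28.4150
SG_post = 1 + (1.039 − 1)·36.3/28.4150

1.0498


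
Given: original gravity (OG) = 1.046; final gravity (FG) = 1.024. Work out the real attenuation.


AA = (OG−FG)/(OG−1)·100;  RA = AA·0.8192
AA = (1.046 − 1.024)/(1.046 − 1)·100 = 47.8261
RA = 47.8261·0.8192

39.1791 %


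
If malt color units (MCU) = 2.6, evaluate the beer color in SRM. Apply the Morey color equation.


SRM = 1.4922 · MCU^0.6859
SRM = 1.4922 · 2.6^0.6859

2.8738 SRM


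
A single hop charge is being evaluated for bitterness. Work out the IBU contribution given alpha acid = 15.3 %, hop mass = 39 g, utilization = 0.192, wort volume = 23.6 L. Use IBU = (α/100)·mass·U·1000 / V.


IBU = (15.3/100)·39·0.192·1000 / 23.6

48.5451 IBU


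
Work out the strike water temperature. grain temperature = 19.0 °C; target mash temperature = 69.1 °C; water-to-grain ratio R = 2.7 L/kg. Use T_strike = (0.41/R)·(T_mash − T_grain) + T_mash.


T_strike = (0.41/2.7)·(69.1 − 19.0) + 69.1

76.7078 °C


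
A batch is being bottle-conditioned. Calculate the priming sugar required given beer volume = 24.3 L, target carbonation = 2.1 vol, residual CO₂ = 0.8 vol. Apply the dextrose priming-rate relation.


sugar = (target − residual)·4.0·V
sugar = (2.1 − 0.8)·4.0·24.3

126.3600 g


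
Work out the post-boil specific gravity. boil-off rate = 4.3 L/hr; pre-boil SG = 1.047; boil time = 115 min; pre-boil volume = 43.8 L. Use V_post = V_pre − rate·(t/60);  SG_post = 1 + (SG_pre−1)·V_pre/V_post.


V_post = 43.8 − 4.3·(115/60) = 35.5583
SG_post = 1 + (1.047 − 1)·43.8/35.5583

1.0579


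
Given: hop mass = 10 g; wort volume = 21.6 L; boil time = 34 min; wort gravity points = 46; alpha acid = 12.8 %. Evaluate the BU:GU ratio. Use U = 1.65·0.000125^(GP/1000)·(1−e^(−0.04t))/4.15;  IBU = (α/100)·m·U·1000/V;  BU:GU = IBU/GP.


U = 1.65·0.000125^(46/1000)·(1−e^(−0.04·34))/4.15 = 0.1955
IBU = (12.8/100)·10·0.1955·1000/21.6 = 11.5834
BU:GU = 11.5834/46

0.2518


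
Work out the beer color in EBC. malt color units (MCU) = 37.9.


SRM = 1.4922·MCU^0.6859;  EBC = SRM·1.97
SRM = 1.4922·37.9^0.6859 = 18.0558
EBC = 18.0558·1.97

35.5698 EBC


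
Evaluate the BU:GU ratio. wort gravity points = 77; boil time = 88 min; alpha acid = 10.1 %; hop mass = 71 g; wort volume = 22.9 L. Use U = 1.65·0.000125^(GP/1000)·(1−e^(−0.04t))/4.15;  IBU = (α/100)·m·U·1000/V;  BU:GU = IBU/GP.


U = 1.65·0.000125^(77/1000)·(1−e^(−0.04·88))/4.15 = 0.1931
IBU = (10.1/100)·71·0.1931·1000/22.9 = 60.4774
BU:GU = 60.4774/77

0.7854


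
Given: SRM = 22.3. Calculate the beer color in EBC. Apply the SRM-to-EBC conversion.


EBC = SRM · 1.97
EBC = 22.3 · 1.97

43.9310 EBC


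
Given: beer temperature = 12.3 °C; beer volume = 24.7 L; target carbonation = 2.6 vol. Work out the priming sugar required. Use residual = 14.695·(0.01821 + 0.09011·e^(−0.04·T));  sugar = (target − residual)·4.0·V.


residual = 14.695·(0.01821 + 0.09011·e^(−0.04·12.3)) = 1.0772
sugar = (2.6 − 1.0772)·4.0·24.7

150.4532 g


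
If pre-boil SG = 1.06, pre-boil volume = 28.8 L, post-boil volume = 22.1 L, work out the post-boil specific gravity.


SG_post = 1 + (SG_pre − 1)·V_pre/V_post
pts_pre = (1.06 − 1)·1000 = 60.0000
pts_post = 60.0000·28.8/22.1 = 78.1900
SG_post = 1 + 78.1900/1000

1.0782


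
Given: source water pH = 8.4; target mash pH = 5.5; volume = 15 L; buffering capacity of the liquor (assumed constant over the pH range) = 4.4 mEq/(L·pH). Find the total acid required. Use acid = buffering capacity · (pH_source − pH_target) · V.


acid = 4.4 · (8.4 − 5.5) · 15

191.4000 mEq


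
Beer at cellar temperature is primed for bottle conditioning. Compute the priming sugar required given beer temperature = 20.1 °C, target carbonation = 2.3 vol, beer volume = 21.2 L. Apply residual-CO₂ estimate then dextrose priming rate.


residual = 14.695·(0.01821 + 0.09011·e^(−0.04·T));  sugar = (target − residual)·4.0·V
residual = 14.695·(0.01821 + 0.09011·e^(−0.04·20.1)) = 0.8602
sugar = (2.3 − 0.8602)·4.0·21.2

122.0944 g


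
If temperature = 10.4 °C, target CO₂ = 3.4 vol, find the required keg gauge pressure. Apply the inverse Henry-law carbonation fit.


psi = vols/(0.01821 + 0.09011·e^(−0.04·T)) − 14.695
psi = 3.4/(0.01821 + 0.09011·e^(−0.04·10.4)) − 14.695

29.0891 psi


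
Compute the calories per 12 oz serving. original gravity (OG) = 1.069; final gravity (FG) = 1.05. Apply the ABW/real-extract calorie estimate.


ABW = (OG−FG)·131.25·0.79/FG;  °P = 259 − 259/SG (for OG→OE and FG→AE);  RE = 0.1808·OE + 0.8192·AE;  Cal = (6.9·ABW + 4·(RE−0.1))·FG·3.55
ABW = (1.069 − 1.05)·131.25·0.79/1.05 = 1.8762
OE = 259 − 259/1.069 = 16.7175 °P
AE = 259 − 259/1.05 = 12.3333 °P
RE = 0.1808·16.7175 + 0.8192·12.3333 = 13.1260 °P
Cal = (6.9·1.8762 + 4·(13.1260−0.1))·1.05·3.55

242.4742 kcal


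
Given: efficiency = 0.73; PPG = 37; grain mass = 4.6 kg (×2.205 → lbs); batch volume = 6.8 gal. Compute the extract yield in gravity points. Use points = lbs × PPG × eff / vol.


lbs = 4.6 × 2.205 = 10.1430
points = 10.1430 × 37 × 0.73 / 6.8

40.2886 points


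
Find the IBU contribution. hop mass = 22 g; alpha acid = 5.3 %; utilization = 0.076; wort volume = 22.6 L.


IBU = (α/100)·mass·U·1000 / V
IBU = (5.3/100)·22·0.076·1000 / 22.6

3.9211 IBU


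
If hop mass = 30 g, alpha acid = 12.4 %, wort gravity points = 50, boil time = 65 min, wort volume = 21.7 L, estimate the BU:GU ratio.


U = 1.65·0.000125^(GP/1000)·(1−e^(−0.04t))/4.15;  IBU = (α/100)·m·U·1000/V;  BU:GU = IBU/GP
U = 1.65·0.000125^(50/1000)·(1−e^(−0.04·65))/4.15 = 0.2348
IBU = (12.4/100)·30·0.2348·1000/21.7 = 40.2575
BU:GU = 40.2575/50

0.8052


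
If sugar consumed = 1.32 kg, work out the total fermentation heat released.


Q = m_sugar · 590 kJ/kg
Q = 1.32 · 590

778.8000 kJ


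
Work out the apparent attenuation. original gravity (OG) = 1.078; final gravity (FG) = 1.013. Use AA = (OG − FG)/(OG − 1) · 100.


AA = (1.078 − 1.013)/(1.078 − 1) · 100

83.3333 %


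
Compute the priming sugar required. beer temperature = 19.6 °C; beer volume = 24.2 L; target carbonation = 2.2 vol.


residual = 14.695·(0.01821 + 0.09011·e^(−0.04·T));  sugar = (target − residual)·4.0·V
residual = 14.695·(0.01821 + 0.09011·e^(−0.04·19.6)) = 0.8722
sugar = (2.2 − 0.8722)·4.0·24.2

128.5331 g


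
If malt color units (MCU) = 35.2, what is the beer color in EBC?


SRM = 1.4922·MCU^0.6859;  EBC = SRM·1.97
SRM = 1.4922·35.2^0.6859 = 17.1633
EBC = 17.1633·1.97

33.8117 EBC


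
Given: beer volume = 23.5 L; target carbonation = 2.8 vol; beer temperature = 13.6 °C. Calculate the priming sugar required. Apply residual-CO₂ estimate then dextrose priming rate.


residual = 14.695·(0.01821 + 0.09011·e^(−0.04·T));  sugar = (target − residual)·4.0·V
residual = 14.695·(0.01821 + 0.09011·e^(−0.04·13.6)) = 1.0362
sugar = (2.8 − 1.0362)·4.0·23.5

165.7999 g


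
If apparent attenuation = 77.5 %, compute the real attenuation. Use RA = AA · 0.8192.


RA = 77.5 · 0.8192

63.4880 %


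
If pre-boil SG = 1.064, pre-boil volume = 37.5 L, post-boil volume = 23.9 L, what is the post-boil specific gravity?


SG_post = 1 + (SG_pre − 1)·V_pre/V_post
pts_pre = (1.064 − 1)·1000 = 64.0000
pts_post = 64.0000·37.5/23.9 = 100.4184
SG_post = 1 + 100.4184/1000

1.1004


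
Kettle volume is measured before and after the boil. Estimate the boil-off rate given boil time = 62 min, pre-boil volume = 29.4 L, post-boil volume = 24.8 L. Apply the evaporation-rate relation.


rate = (V_pre − V_post) / (t_min/60)
rate = (29.4 − 24.8) / (62/60)

4.4516 L/hr


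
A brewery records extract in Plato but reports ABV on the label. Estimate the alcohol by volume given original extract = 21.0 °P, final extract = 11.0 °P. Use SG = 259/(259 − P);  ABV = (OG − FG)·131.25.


OG = 259/(259 − 21.0) = 1.0882
FG = 259/(259 − 11.0) = 1.0444
ABV = (1.0882 − 1.0444)·131.25

5.7593 % ABV


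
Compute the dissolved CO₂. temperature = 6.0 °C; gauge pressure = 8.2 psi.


vols = (P + 14.695)·(0.01821 + 0.09011·e^(−0.04·T))
vols = (8.2 + 14.695)·(0.01821 + 0.09011·e^(−0.04·6.0))

2.0398 volumes


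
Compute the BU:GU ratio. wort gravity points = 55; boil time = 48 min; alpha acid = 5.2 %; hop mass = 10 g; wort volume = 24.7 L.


U = 1.65·0.000125^(GP/1000)·(1−e^(−0.04t))/4.15;  IBU = (α/100)·m·U·1000/V;  BU:GU = IBU/GP
U = 1.65·0.000125^(55/1000)·(1−e^(−0.04·48))/4.15 = 0.2070
IBU = (5.2/100)·10·0.2070·1000/24.7 = 4.3573
BU:GU = 4.3573/55

0.0792


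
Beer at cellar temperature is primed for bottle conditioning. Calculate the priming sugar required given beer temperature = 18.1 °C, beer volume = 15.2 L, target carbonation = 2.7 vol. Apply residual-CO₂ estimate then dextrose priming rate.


residual = 14.695·(0.01821 + 0.09011·e^(−0.04·T));  sugar = (target − residual)·4.0·V
residual = 14.695·(0.01821 + 0.09011·e^(−0.04·18.1)) = 0.9096
sugar = (2.7 − 0.9096)·4.0·15.2

108.8585 g


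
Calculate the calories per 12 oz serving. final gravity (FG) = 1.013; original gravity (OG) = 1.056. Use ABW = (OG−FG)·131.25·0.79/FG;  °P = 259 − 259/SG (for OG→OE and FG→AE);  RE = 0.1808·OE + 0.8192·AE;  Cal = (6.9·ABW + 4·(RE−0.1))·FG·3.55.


ABW = (1.056 − 1.013)·131.25·0.79/1.013 = 4.4013
OE = 259 − 259/1.056 = 13.7348 °P
AE = 259 − 259/1.013 = 3.3238 °P
RE = 0.1808·13.7348 + 0.8192·3.3238 = 5.2061 °P
Cal = (6.9·4.4013 + 4·(5.2061−0.1))·1.013·3.55

182.6618 kcal


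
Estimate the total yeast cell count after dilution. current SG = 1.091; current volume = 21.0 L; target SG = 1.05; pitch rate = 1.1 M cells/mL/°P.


V_w = V·((SG_c−1)/(SG_t−1)−1);  °P = 259 − 259/SG_t;  cells = rate·(V+V_w)·°P
V_w = 21.0·((1.091−1)/(1.05−1)−1) = 17.2200
V_final = 21.0 + 17.2200 = 38.2200
°P = 259 − 259/1.05 = 12.3333
cells = 1.1·38.2200·12.3333

518.5180 billion cells


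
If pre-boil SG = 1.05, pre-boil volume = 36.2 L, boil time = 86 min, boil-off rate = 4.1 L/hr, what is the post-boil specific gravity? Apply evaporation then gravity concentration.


V_post = V_pre − rate·(t/60);  SG_post = 1 + (SG_pre−1)·V_pre/V_post
V_post = 36.2 − 4.1·(86/60) = 30.3233
SG_post = 1 + (1.05 − 1)·36.2/30.3233

1.0597


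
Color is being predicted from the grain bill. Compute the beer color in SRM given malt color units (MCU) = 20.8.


SRM = 1.4922 · MCU^0.6859
SRM = 1.4922 · 20.8^0.6859

11.9643 SRM


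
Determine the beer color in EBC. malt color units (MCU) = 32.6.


SRM = 1.4922·MCU^0.6859;  EBC = SRM·1.97
SRM = 1.4922·32.6^0.6859 = 16.2833
EBC = 16.2833·1.97

32.0781 EBC


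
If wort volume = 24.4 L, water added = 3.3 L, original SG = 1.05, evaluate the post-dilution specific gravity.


SG_new = 1 + (SG_old − 1)·V_old/(V_old + V_water)
pts = (1.05 − 1)·1000·24.4/(24.4 + 3.3) = 44.0433
SG_new = 1 + 44.0433/1000

1.0440


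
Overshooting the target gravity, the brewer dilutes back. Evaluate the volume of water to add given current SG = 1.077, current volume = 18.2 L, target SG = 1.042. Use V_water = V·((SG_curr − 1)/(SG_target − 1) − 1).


V_water = 18.2·((1.077 − 1)/(1.042 − 1) − 1)

15.1667 L


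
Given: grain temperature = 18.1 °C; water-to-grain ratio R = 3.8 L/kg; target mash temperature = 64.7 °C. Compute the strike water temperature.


T_strike = (0.41/R)·(T_mash − T_grain) + T_mash
T_strike = (0.41/3.8)·(64.7 − 18.1) + 64.7

69.7279 °C


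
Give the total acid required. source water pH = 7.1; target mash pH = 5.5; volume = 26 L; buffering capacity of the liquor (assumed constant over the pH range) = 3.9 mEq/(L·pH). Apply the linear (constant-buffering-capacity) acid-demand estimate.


acid = buffering capacity · (pH_source − pH_target) · V
acid = 3.9 · (7.1 − 5.5) · 26

162.2400 mEq


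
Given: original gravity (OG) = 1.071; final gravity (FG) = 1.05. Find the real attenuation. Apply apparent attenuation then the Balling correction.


AA = (OG−FG)/(OG−1)·100;  RA = AA·0.8192
AA = (1.071 − 1.05)/(1.071 − 1)·100 = 29.5775
RA = 29.5775·0.8192

24.2299 %


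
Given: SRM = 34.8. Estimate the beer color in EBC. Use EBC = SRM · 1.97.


EBC = 34.8 · 1.97

68.5560 EBC


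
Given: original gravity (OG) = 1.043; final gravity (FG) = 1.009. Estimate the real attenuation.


AA = (OG−FG)/(OG−1)·100;  RA = AA·0.8192
AA = (1.043 − 1.009)/(1.043 − 1)·100 = 79.0698
RA = 79.0698·0.8192

64.7740 %


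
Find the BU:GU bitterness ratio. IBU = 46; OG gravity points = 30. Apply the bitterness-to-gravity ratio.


BU:GU = IBU / OG_points
BU:GU = 46 / 30

1.5333
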